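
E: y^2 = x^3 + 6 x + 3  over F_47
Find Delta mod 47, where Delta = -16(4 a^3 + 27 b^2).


4 a^3 + 27 b^2 = 4*6^3 + 27*3^2 = 864 + 243 = 1107
Delta = -16 * (1107) = -17712
Delta mod 47 = 7

Delta = 7 (mod 47)


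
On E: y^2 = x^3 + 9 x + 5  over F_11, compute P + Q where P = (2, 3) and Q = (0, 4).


P != Q, so use the chord formula.
s = (y2 - y1) / (x2 - x1) = (1) / (9) mod 11 = 5
x3 = s^2 - x1 - x2 mod 11 = 5^2 - 2 - 0 = 1
y3 = s (x1 - x3) - y1 mod 11 = 5 * (2 - 1) - 3 = 2

P + Q = (1, 2)


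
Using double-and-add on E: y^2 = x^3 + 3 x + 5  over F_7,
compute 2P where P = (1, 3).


k = 2 = 10_2 (binary, LSB first: 01)
Double-and-add from P = (1, 3):
  bit 0 = 0: acc unchanged = O
  bit 1 = 1: acc = O + (6, 6) = (6, 6)

2P = (6, 6)


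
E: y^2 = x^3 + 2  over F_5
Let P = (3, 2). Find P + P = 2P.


Doubling: s = (3 x1^2 + a) / (2 y1)
s = (3*3^2 + 0) / (2*2) mod 5 = 3
x3 = s^2 - 2 x1 mod 5 = 3^2 - 2*3 = 3
y3 = s (x1 - x3) - y1 mod 5 = 3 * (3 - 3) - 2 = 3

2P = (3, 3)


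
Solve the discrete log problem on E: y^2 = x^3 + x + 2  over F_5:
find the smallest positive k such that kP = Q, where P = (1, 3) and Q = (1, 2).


Enumerate multiples of P until we hit Q = (1, 2):
  1P = (1, 3)
  2P = (4, 0)
  3P = (1, 2)
Match found at i = 3.

k = 3


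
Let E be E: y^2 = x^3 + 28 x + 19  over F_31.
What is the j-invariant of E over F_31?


Delta = -16(4 a^3 + 27 b^2) mod 31 = 1
-1728 * (4 a)^3 = -1728 * (4*28)^3 mod 31 = 2
j = 2 * 1^(-1) mod 31 = 2

j = 2 (mod 31)


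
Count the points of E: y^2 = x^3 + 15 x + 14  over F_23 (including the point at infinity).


For each x in F_23, count y with y^2 = x^3 + 15 x + 14 mod 23:
  x = 2: RHS = 6, y in [11, 12]  -> 2 point(s)
  x = 4: RHS = 0, y in [0]  -> 1 point(s)
  x = 7: RHS = 2, y in [5, 18]  -> 2 point(s)
  x = 8: RHS = 2, y in [5, 18]  -> 2 point(s)
  x = 9: RHS = 4, y in [2, 21]  -> 2 point(s)
  x = 12: RHS = 13, y in [6, 17]  -> 2 point(s)
  x = 14: RHS = 1, y in [1, 22]  -> 2 point(s)
  x = 15: RHS = 3, y in [7, 16]  -> 2 point(s)
  x = 16: RHS = 3, y in [7, 16]  -> 2 point(s)
Affine points: 17. Add the point at infinity: total = 18.

#E(F_23) = 18


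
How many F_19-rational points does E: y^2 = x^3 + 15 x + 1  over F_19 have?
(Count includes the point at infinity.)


For each x in F_19, count y with y^2 = x^3 + 15 x + 1 mod 19:
  x = 0: RHS = 1, y in [1, 18]  -> 2 point(s)
  x = 1: RHS = 17, y in [6, 13]  -> 2 point(s)
  x = 2: RHS = 1, y in [1, 18]  -> 2 point(s)
  x = 3: RHS = 16, y in [4, 15]  -> 2 point(s)
  x = 4: RHS = 11, y in [7, 12]  -> 2 point(s)
  x = 5: RHS = 11, y in [7, 12]  -> 2 point(s)
  x = 8: RHS = 6, y in [5, 14]  -> 2 point(s)
  x = 10: RHS = 11, y in [7, 12]  -> 2 point(s)
  x = 12: RHS = 9, y in [3, 16]  -> 2 point(s)
  x = 16: RHS = 5, y in [9, 10]  -> 2 point(s)
  x = 17: RHS = 1, y in [1, 18]  -> 2 point(s)
  x = 18: RHS = 4, y in [2, 17]  -> 2 point(s)
Affine points: 24. Add the point at infinity: total = 25.

#E(F_19) = 25


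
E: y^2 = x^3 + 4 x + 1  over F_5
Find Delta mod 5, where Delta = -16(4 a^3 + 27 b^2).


4 a^3 + 27 b^2 = 4*4^3 + 27*1^2 = 256 + 27 = 283
Delta = -16 * (283) = -4528
Delta mod 5 = 2

Delta = 2 (mod 5)


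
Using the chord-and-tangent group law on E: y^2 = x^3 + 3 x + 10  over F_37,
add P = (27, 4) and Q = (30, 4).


P != Q, so use the chord formula.
s = (y2 - y1) / (x2 - x1) = (0) / (3) mod 37 = 0
x3 = s^2 - x1 - x2 mod 37 = 0^2 - 27 - 30 = 17
y3 = s (x1 - x3) - y1 mod 37 = 0 * (27 - 17) - 4 = 33

P + Q = (17, 33)


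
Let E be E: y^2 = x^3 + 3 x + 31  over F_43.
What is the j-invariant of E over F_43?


Delta = -16(4 a^3 + 27 b^2) mod 43 = 5
-1728 * (4 a)^3 = -1728 * (4*3)^3 mod 43 = 22
j = 22 * 5^(-1) mod 43 = 13

j = 13 (mod 43)


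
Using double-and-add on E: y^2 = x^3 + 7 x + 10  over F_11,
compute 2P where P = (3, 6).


k = 2 = 10_2 (binary, LSB first: 01)
Double-and-add from P = (3, 6):
  bit 0 = 0: acc unchanged = O
  bit 1 = 1: acc = O + (6, 2) = (6, 2)

2P = (6, 2)


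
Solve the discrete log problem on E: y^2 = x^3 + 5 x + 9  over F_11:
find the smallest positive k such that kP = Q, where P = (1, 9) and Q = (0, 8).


Enumerate multiples of P until we hit Q = (0, 8):
  1P = (1, 9)
  2P = (2, 4)
  3P = (0, 8)
Match found at i = 3.

k = 3


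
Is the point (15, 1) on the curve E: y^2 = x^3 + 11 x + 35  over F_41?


Check whether y^2 = x^3 + 11 x + 35 (mod 41) for (x, y) = (15, 1).
LHS: y^2 = 1^2 mod 41 = 1
RHS: x^3 + 11 x + 35 = 15^3 + 11*15 + 35 mod 41 = 8
LHS != RHS

No, not on the curve


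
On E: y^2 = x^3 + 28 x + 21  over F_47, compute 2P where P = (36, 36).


Doubling: s = (3 x1^2 + a) / (2 y1)
s = (3*36^2 + 28) / (2*36) mod 47 = 10
x3 = s^2 - 2 x1 mod 47 = 10^2 - 2*36 = 28
y3 = s (x1 - x3) - y1 mod 47 = 10 * (36 - 28) - 36 = 44

2P = (28, 44)


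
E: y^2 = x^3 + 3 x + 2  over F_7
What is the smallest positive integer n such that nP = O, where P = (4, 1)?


Compute successive multiples of P until we hit O:
  1P = (4, 1)
  2P = (0, 3)
  3P = (5, 3)
  4P = (2, 3)
  5P = (2, 4)
  6P = (5, 4)
  7P = (0, 4)
  8P = (4, 6)
  ... (continuing to 9P)
  9P = O

ord(P) = 9


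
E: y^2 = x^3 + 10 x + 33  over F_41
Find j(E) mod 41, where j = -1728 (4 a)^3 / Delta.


Delta = -16(4 a^3 + 27 b^2) mod 41 = 28
-1728 * (4 a)^3 = -1728 * (4*10)^3 mod 41 = 6
j = 6 * 28^(-1) mod 41 = 9

j = 9 (mod 41)


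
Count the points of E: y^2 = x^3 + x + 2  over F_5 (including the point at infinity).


For each x in F_5, count y with y^2 = x^3 + 1 x + 2 mod 5:
  x = 1: RHS = 4, y in [2, 3]  -> 2 point(s)
  x = 4: RHS = 0, y in [0]  -> 1 point(s)
Affine points: 3. Add the point at infinity: total = 4.

#E(F_5) = 4


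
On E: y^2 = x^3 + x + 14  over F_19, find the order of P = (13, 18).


Compute successive multiples of P until we hit O:
  1P = (13, 18)
  2P = (4, 14)
  3P = (9, 7)
  4P = (1, 15)
  5P = (11, 11)
  6P = (12, 14)
  7P = (10, 13)
  8P = (3, 5)
  ... (continuing to 25P)
  25P = O

ord(P) = 25


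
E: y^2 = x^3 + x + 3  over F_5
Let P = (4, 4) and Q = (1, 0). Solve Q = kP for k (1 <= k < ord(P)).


Enumerate multiples of P until we hit Q = (1, 0):
  1P = (4, 4)
  2P = (1, 0)
Match found at i = 2.

k = 2


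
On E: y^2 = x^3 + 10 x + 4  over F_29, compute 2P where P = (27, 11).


Doubling: s = (3 x1^2 + a) / (2 y1)
s = (3*27^2 + 10) / (2*11) mod 29 = 1
x3 = s^2 - 2 x1 mod 29 = 1^2 - 2*27 = 5
y3 = s (x1 - x3) - y1 mod 29 = 1 * (27 - 5) - 11 = 11

2P = (5, 11)


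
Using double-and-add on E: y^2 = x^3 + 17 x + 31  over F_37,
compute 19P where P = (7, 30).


k = 19 = 10011_2 (binary, LSB first: 11001)
Double-and-add from P = (7, 30):
  bit 0 = 1: acc = O + (7, 30) = (7, 30)
  bit 1 = 1: acc = (7, 30) + (16, 12) = (18, 29)
  bit 2 = 0: acc unchanged = (18, 29)
  bit 3 = 0: acc unchanged = (18, 29)
  bit 4 = 1: acc = (18, 29) + (1, 7) = (7, 7)

19P = (7, 7)


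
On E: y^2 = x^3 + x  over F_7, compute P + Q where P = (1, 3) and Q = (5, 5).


P != Q, so use the chord formula.
s = (y2 - y1) / (x2 - x1) = (2) / (4) mod 7 = 4
x3 = s^2 - x1 - x2 mod 7 = 4^2 - 1 - 5 = 3
y3 = s (x1 - x3) - y1 mod 7 = 4 * (1 - 3) - 3 = 3

P + Q = (3, 3)


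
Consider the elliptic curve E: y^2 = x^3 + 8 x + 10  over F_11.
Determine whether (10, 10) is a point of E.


Check whether y^2 = x^3 + 8 x + 10 (mod 11) for (x, y) = (10, 10).
LHS: y^2 = 10^2 mod 11 = 1
RHS: x^3 + 8 x + 10 = 10^3 + 8*10 + 10 mod 11 = 1
LHS = RHS

Yes, on the curve


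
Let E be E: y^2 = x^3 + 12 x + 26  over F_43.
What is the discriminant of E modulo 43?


4 a^3 + 27 b^2 = 4*12^3 + 27*26^2 = 6912 + 18252 = 25164
Delta = -16 * (25164) = -402624
Delta mod 43 = 28

Delta = 28 (mod 43)


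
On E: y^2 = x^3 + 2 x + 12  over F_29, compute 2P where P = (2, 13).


Doubling: s = (3 x1^2 + a) / (2 y1)
s = (3*2^2 + 2) / (2*13) mod 29 = 5
x3 = s^2 - 2 x1 mod 29 = 5^2 - 2*2 = 21
y3 = s (x1 - x3) - y1 mod 29 = 5 * (2 - 21) - 13 = 8

2P = (21, 8)


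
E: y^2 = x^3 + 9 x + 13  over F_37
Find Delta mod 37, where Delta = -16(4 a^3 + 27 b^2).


4 a^3 + 27 b^2 = 4*9^3 + 27*13^2 = 2916 + 4563 = 7479
Delta = -16 * (7479) = -119664
Delta mod 37 = 31

Delta = 31 (mod 37)


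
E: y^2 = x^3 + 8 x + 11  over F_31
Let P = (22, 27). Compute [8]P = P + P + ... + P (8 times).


k = 8 = 1000_2 (binary, LSB first: 0001)
Double-and-add from P = (22, 27):
  bit 0 = 0: acc unchanged = O
  bit 1 = 0: acc unchanged = O
  bit 2 = 0: acc unchanged = O
  bit 3 = 1: acc = O + (22, 4) = (22, 4)

8P = (22, 4)


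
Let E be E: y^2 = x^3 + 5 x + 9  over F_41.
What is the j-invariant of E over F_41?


Delta = -16(4 a^3 + 27 b^2) mod 41 = 17
-1728 * (4 a)^3 = -1728 * (4*5)^3 mod 41 = 11
j = 11 * 17^(-1) mod 41 = 32

j = 32 (mod 41)


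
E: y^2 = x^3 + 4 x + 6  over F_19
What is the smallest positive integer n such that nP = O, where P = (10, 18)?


Compute successive multiples of P until we hit O:
  1P = (10, 18)
  2P = (18, 1)
  3P = (16, 9)
  4P = (0, 5)
  5P = (1, 7)
  6P = (17, 3)
  7P = (9, 7)
  8P = (7, 15)
  ... (continuing to 19P)
  19P = O

ord(P) = 19


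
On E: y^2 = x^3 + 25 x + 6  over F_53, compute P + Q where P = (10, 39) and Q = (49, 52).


P != Q, so use the chord formula.
s = (y2 - y1) / (x2 - x1) = (13) / (39) mod 53 = 18
x3 = s^2 - x1 - x2 mod 53 = 18^2 - 10 - 49 = 0
y3 = s (x1 - x3) - y1 mod 53 = 18 * (10 - 0) - 39 = 35

P + Q = (0, 35)


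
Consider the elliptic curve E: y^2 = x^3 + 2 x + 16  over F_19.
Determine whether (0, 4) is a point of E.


Check whether y^2 = x^3 + 2 x + 16 (mod 19) for (x, y) = (0, 4).
LHS: y^2 = 4^2 mod 19 = 16
RHS: x^3 + 2 x + 16 = 0^3 + 2*0 + 16 mod 19 = 16
LHS = RHS

Yes, on the curve


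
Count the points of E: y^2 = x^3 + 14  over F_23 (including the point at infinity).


For each x in F_23, count y with y^2 = x^3 + 0 x + 14 mod 23:
  x = 3: RHS = 18, y in [8, 15]  -> 2 point(s)
  x = 4: RHS = 9, y in [3, 20]  -> 2 point(s)
  x = 5: RHS = 1, y in [1, 22]  -> 2 point(s)
  x = 6: RHS = 0, y in [0]  -> 1 point(s)
  x = 7: RHS = 12, y in [9, 14]  -> 2 point(s)
  x = 10: RHS = 2, y in [5, 18]  -> 2 point(s)
  x = 13: RHS = 3, y in [7, 16]  -> 2 point(s)
  x = 15: RHS = 8, y in [10, 13]  -> 2 point(s)
  x = 16: RHS = 16, y in [4, 19]  -> 2 point(s)
  x = 18: RHS = 4, y in [2, 21]  -> 2 point(s)
  x = 21: RHS = 6, y in [11, 12]  -> 2 point(s)
  x = 22: RHS = 13, y in [6, 17]  -> 2 point(s)
Affine points: 23. Add the point at infinity: total = 24.

#E(F_23) = 24


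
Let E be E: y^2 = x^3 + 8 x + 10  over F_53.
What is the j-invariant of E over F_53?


Delta = -16(4 a^3 + 27 b^2) mod 53 = 34
-1728 * (4 a)^3 = -1728 * (4*8)^3 mod 53 = 29
j = 29 * 34^(-1) mod 53 = 18

j = 18 (mod 53)


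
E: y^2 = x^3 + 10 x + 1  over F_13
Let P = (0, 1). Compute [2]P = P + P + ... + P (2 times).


k = 2 = 10_2 (binary, LSB first: 01)
Double-and-add from P = (0, 1):
  bit 0 = 0: acc unchanged = O
  bit 1 = 1: acc = O + (12, 4) = (12, 4)

2P = (12, 4)


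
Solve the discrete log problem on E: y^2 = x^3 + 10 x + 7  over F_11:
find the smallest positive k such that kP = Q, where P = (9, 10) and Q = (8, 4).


Enumerate multiples of P until we hit Q = (8, 4):
  1P = (9, 10)
  2P = (4, 1)
  3P = (3, 3)
  4P = (8, 4)
Match found at i = 4.

k = 4


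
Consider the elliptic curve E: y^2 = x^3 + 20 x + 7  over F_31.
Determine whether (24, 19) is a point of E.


Check whether y^2 = x^3 + 20 x + 7 (mod 31) for (x, y) = (24, 19).
LHS: y^2 = 19^2 mod 31 = 20
RHS: x^3 + 20 x + 7 = 24^3 + 20*24 + 7 mod 31 = 20
LHS = RHS

Yes, on the curve


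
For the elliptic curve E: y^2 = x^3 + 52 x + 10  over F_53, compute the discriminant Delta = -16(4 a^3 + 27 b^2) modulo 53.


4 a^3 + 27 b^2 = 4*52^3 + 27*10^2 = 562432 + 2700 = 565132
Delta = -16 * (565132) = -9042112
Delta mod 53 = 6

Delta = 6 (mod 53)


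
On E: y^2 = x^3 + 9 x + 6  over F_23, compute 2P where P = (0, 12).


Doubling: s = (3 x1^2 + a) / (2 y1)
s = (3*0^2 + 9) / (2*12) mod 23 = 9
x3 = s^2 - 2 x1 mod 23 = 9^2 - 2*0 = 12
y3 = s (x1 - x3) - y1 mod 23 = 9 * (0 - 12) - 12 = 18

2P = (12, 18)


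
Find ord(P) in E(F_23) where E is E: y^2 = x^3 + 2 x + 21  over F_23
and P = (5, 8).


Compute successive multiples of P until we hit O:
  1P = (5, 8)
  2P = (19, 8)
  3P = (22, 15)
  4P = (21, 3)
  5P = (13, 6)
  6P = (18, 1)
  7P = (9, 3)
  8P = (12, 18)
  ... (continuing to 28P)
  28P = O

ord(P) = 28


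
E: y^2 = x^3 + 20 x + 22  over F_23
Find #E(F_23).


For each x in F_23, count y with y^2 = x^3 + 20 x + 22 mod 23:
  x = 2: RHS = 1, y in [1, 22]  -> 2 point(s)
  x = 6: RHS = 13, y in [6, 17]  -> 2 point(s)
  x = 8: RHS = 4, y in [2, 21]  -> 2 point(s)
  x = 10: RHS = 3, y in [7, 16]  -> 2 point(s)
  x = 11: RHS = 9, y in [3, 20]  -> 2 point(s)
  x = 12: RHS = 12, y in [9, 14]  -> 2 point(s)
  x = 13: RHS = 18, y in [8, 15]  -> 2 point(s)
  x = 17: RHS = 8, y in [10, 13]  -> 2 point(s)
  x = 18: RHS = 4, y in [2, 21]  -> 2 point(s)
  x = 19: RHS = 16, y in [4, 19]  -> 2 point(s)
  x = 20: RHS = 4, y in [2, 21]  -> 2 point(s)
  x = 22: RHS = 1, y in [1, 22]  -> 2 point(s)
Affine points: 24. Add the point at infinity: total = 25.

#E(F_23) = 25


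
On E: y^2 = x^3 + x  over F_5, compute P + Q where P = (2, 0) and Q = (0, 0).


P != Q, so use the chord formula.
s = (y2 - y1) / (x2 - x1) = (0) / (3) mod 5 = 0
x3 = s^2 - x1 - x2 mod 5 = 0^2 - 2 - 0 = 3
y3 = s (x1 - x3) - y1 mod 5 = 0 * (2 - 3) - 0 = 0

P + Q = (3, 0)


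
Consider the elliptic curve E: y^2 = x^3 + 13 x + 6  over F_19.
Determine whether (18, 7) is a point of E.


Check whether y^2 = x^3 + 13 x + 6 (mod 19) for (x, y) = (18, 7).
LHS: y^2 = 7^2 mod 19 = 11
RHS: x^3 + 13 x + 6 = 18^3 + 13*18 + 6 mod 19 = 11
LHS = RHS

Yes, on the curve


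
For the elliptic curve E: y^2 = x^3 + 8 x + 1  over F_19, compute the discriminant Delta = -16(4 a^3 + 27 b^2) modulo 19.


4 a^3 + 27 b^2 = 4*8^3 + 27*1^2 = 2048 + 27 = 2075
Delta = -16 * (2075) = -33200
Delta mod 19 = 12

Delta = 12 (mod 19)


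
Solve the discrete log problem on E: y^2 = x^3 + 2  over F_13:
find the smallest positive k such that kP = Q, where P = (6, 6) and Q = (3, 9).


Enumerate multiples of P until we hit Q = (3, 9):
  1P = (6, 6)
  2P = (4, 12)
  3P = (12, 12)
  4P = (9, 4)
  5P = (10, 1)
  6P = (1, 4)
  7P = (2, 6)
  8P = (5, 7)
  9P = (3, 4)
  10P = (3, 9)
Match found at i = 10.

k = 10


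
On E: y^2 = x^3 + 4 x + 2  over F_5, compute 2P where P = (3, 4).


Doubling: s = (3 x1^2 + a) / (2 y1)
s = (3*3^2 + 4) / (2*4) mod 5 = 2
x3 = s^2 - 2 x1 mod 5 = 2^2 - 2*3 = 3
y3 = s (x1 - x3) - y1 mod 5 = 2 * (3 - 3) - 4 = 1

2P = (3, 1)


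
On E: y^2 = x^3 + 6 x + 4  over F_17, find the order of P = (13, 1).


Compute successive multiples of P until we hit O:
  1P = (13, 1)
  2P = (6, 1)
  3P = (15, 16)
  4P = (7, 10)
  5P = (12, 6)
  6P = (0, 2)
  7P = (3, 10)
  8P = (3, 7)
  ... (continuing to 15P)
  15P = O

ord(P) = 15


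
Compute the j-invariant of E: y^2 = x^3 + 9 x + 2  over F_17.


Delta = -16(4 a^3 + 27 b^2) mod 17 = 15
-1728 * (4 a)^3 = -1728 * (4*9)^3 mod 17 = 14
j = 14 * 15^(-1) mod 17 = 10

j = 10 (mod 17)


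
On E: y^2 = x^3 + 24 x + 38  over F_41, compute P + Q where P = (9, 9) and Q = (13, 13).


P != Q, so use the chord formula.
s = (y2 - y1) / (x2 - x1) = (4) / (4) mod 41 = 1
x3 = s^2 - x1 - x2 mod 41 = 1^2 - 9 - 13 = 20
y3 = s (x1 - x3) - y1 mod 41 = 1 * (9 - 20) - 9 = 21

P + Q = (20, 21)


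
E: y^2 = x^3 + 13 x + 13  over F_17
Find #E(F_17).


For each x in F_17, count y with y^2 = x^3 + 13 x + 13 mod 17:
  x = 0: RHS = 13, y in [8, 9]  -> 2 point(s)
  x = 2: RHS = 13, y in [8, 9]  -> 2 point(s)
  x = 5: RHS = 16, y in [4, 13]  -> 2 point(s)
  x = 6: RHS = 1, y in [1, 16]  -> 2 point(s)
  x = 8: RHS = 0, y in [0]  -> 1 point(s)
  x = 9: RHS = 9, y in [3, 14]  -> 2 point(s)
  x = 10: RHS = 4, y in [2, 15]  -> 2 point(s)
  x = 11: RHS = 8, y in [5, 12]  -> 2 point(s)
  x = 13: RHS = 16, y in [4, 13]  -> 2 point(s)
  x = 14: RHS = 15, y in [7, 10]  -> 2 point(s)
  x = 15: RHS = 13, y in [8, 9]  -> 2 point(s)
  x = 16: RHS = 16, y in [4, 13]  -> 2 point(s)
Affine points: 23. Add the point at infinity: total = 24.

#E(F_17) = 24


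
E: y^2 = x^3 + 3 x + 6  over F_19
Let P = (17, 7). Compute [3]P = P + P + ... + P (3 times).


k = 3 = 11_2 (binary, LSB first: 11)
Double-and-add from P = (17, 7):
  bit 0 = 1: acc = O + (17, 7) = (17, 7)
  bit 1 = 1: acc = (17, 7) + (13, 0) = (17, 12)

3P = (17, 12)


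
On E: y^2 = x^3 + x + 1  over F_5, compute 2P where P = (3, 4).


Doubling: s = (3 x1^2 + a) / (2 y1)
s = (3*3^2 + 1) / (2*4) mod 5 = 1
x3 = s^2 - 2 x1 mod 5 = 1^2 - 2*3 = 0
y3 = s (x1 - x3) - y1 mod 5 = 1 * (3 - 0) - 4 = 4

2P = (0, 4)


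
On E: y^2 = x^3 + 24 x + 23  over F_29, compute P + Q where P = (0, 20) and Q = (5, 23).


P != Q, so use the chord formula.
s = (y2 - y1) / (x2 - x1) = (3) / (5) mod 29 = 18
x3 = s^2 - x1 - x2 mod 29 = 18^2 - 0 - 5 = 0
y3 = s (x1 - x3) - y1 mod 29 = 18 * (0 - 0) - 20 = 9

P + Q = (0, 9)


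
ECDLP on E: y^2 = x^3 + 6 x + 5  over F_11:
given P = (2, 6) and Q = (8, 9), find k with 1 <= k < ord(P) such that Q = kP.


Enumerate multiples of P until we hit Q = (8, 9):
  1P = (2, 6)
  2P = (1, 1)
  3P = (0, 4)
  4P = (10, 8)
  5P = (8, 9)
Match found at i = 5.

k = 5


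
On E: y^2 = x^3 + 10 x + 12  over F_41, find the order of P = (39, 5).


Compute successive multiples of P until we hit O:
  1P = (39, 5)
  2P = (40, 1)
  3P = (19, 38)
  4P = (34, 38)
  5P = (5, 33)
  6P = (13, 17)
  7P = (29, 3)
  8P = (37, 20)
  ... (continuing to 39P)
  39P = O

ord(P) = 39


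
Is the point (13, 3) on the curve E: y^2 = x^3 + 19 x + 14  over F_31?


Check whether y^2 = x^3 + 19 x + 14 (mod 31) for (x, y) = (13, 3).
LHS: y^2 = 3^2 mod 31 = 9
RHS: x^3 + 19 x + 14 = 13^3 + 19*13 + 14 mod 31 = 9
LHS = RHS

Yes, on the curve


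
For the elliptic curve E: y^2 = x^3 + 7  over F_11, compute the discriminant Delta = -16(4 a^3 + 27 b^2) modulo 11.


4 a^3 + 27 b^2 = 4*0^3 + 27*7^2 = 0 + 1323 = 1323
Delta = -16 * (1323) = -21168
Delta mod 11 = 7

Delta = 7 (mod 11)


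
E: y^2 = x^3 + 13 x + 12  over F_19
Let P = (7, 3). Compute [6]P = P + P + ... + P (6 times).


k = 6 = 110_2 (binary, LSB first: 011)
Double-and-add from P = (7, 3):
  bit 0 = 0: acc unchanged = O
  bit 1 = 1: acc = O + (11, 17) = (11, 17)
  bit 2 = 1: acc = (11, 17) + (17, 15) = (8, 1)

6P = (8, 1)


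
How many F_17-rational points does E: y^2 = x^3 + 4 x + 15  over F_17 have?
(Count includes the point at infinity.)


For each x in F_17, count y with y^2 = x^3 + 4 x + 15 mod 17:
  x = 0: RHS = 15, y in [7, 10]  -> 2 point(s)
  x = 6: RHS = 0, y in [0]  -> 1 point(s)
  x = 8: RHS = 15, y in [7, 10]  -> 2 point(s)
  x = 9: RHS = 15, y in [7, 10]  -> 2 point(s)
  x = 10: RHS = 1, y in [1, 16]  -> 2 point(s)
  x = 11: RHS = 13, y in [8, 9]  -> 2 point(s)
  x = 15: RHS = 16, y in [4, 13]  -> 2 point(s)
Affine points: 13. Add the point at infinity: total = 14.

#E(F_17) = 14


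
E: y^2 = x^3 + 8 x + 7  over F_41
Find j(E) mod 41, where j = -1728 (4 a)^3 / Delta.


Delta = -16(4 a^3 + 27 b^2) mod 41 = 20
-1728 * (4 a)^3 = -1728 * (4*8)^3 mod 41 = 28
j = 28 * 20^(-1) mod 41 = 26

j = 26 (mod 41)


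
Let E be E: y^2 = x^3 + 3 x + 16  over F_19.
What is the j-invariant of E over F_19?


Delta = -16(4 a^3 + 27 b^2) mod 19 = 8
-1728 * (4 a)^3 = -1728 * (4*3)^3 mod 19 = 18
j = 18 * 8^(-1) mod 19 = 7

j = 7 (mod 19)


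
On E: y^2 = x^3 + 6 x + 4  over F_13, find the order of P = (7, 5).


Compute successive multiples of P until we hit O:
  1P = (7, 5)
  2P = (0, 2)
  3P = (3, 6)
  4P = (12, 6)
  5P = (6, 3)
  6P = (4, 1)
  7P = (11, 7)
  8P = (5, 9)
  ... (continuing to 17P)
  17P = O

ord(P) = 17


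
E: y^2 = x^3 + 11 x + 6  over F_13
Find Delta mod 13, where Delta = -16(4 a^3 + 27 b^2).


4 a^3 + 27 b^2 = 4*11^3 + 27*6^2 = 5324 + 972 = 6296
Delta = -16 * (6296) = -100736
Delta mod 13 = 1

Delta = 1 (mod 13)


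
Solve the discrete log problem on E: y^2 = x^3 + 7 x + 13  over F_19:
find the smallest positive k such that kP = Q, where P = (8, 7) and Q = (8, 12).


Enumerate multiples of P until we hit Q = (8, 12):
  1P = (8, 7)
  2P = (7, 14)
  3P = (15, 4)
  4P = (2, 4)
  5P = (14, 9)
  6P = (14, 10)
  7P = (2, 15)
  8P = (15, 15)
  9P = (7, 5)
  10P = (8, 12)
Match found at i = 10.

k = 10


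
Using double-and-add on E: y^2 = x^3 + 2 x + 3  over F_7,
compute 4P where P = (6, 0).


k = 4 = 100_2 (binary, LSB first: 001)
Double-and-add from P = (6, 0):
  bit 0 = 0: acc unchanged = O
  bit 1 = 0: acc unchanged = O
  bit 2 = 1: acc = O + O = O

4P = O


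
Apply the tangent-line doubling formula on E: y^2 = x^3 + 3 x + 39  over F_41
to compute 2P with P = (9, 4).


Doubling: s = (3 x1^2 + a) / (2 y1)
s = (3*9^2 + 3) / (2*4) mod 41 = 0
x3 = s^2 - 2 x1 mod 41 = 0^2 - 2*9 = 23
y3 = s (x1 - x3) - y1 mod 41 = 0 * (9 - 23) - 4 = 37

2P = (23, 37)


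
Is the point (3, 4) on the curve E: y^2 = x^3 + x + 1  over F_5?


Check whether y^2 = x^3 + 1 x + 1 (mod 5) for (x, y) = (3, 4).
LHS: y^2 = 4^2 mod 5 = 1
RHS: x^3 + 1 x + 1 = 3^3 + 1*3 + 1 mod 5 = 1
LHS = RHS

Yes, on the curve


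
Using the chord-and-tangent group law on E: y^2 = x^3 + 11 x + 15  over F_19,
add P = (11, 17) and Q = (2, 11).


P != Q, so use the chord formula.
s = (y2 - y1) / (x2 - x1) = (13) / (10) mod 19 = 7
x3 = s^2 - x1 - x2 mod 19 = 7^2 - 11 - 2 = 17
y3 = s (x1 - x3) - y1 mod 19 = 7 * (11 - 17) - 17 = 17

P + Q = (17, 17)


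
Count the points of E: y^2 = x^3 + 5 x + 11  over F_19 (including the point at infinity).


For each x in F_19, count y with y^2 = x^3 + 5 x + 11 mod 19:
  x = 0: RHS = 11, y in [7, 12]  -> 2 point(s)
  x = 1: RHS = 17, y in [6, 13]  -> 2 point(s)
  x = 4: RHS = 0, y in [0]  -> 1 point(s)
  x = 5: RHS = 9, y in [3, 16]  -> 2 point(s)
  x = 7: RHS = 9, y in [3, 16]  -> 2 point(s)
  x = 9: RHS = 6, y in [5, 14]  -> 2 point(s)
  x = 10: RHS = 16, y in [4, 15]  -> 2 point(s)
  x = 16: RHS = 7, y in [8, 11]  -> 2 point(s)
  x = 18: RHS = 5, y in [9, 10]  -> 2 point(s)
Affine points: 17. Add the point at infinity: total = 18.

#E(F_19) = 18


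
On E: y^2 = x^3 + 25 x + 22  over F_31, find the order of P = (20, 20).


Compute successive multiples of P until we hit O:
  1P = (20, 20)
  2P = (11, 27)
  3P = (14, 27)
  4P = (13, 8)
  5P = (6, 4)
  6P = (12, 29)
  7P = (24, 0)
  8P = (12, 2)
  ... (continuing to 14P)
  14P = O

ord(P) = 14


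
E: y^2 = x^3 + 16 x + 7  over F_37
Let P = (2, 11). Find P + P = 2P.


Doubling: s = (3 x1^2 + a) / (2 y1)
s = (3*2^2 + 16) / (2*11) mod 37 = 8
x3 = s^2 - 2 x1 mod 37 = 8^2 - 2*2 = 23
y3 = s (x1 - x3) - y1 mod 37 = 8 * (2 - 23) - 11 = 6

2P = (23, 6)


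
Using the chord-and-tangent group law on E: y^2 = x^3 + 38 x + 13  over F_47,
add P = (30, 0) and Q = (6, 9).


P != Q, so use the chord formula.
s = (y2 - y1) / (x2 - x1) = (9) / (23) mod 47 = 29
x3 = s^2 - x1 - x2 mod 47 = 29^2 - 30 - 6 = 6
y3 = s (x1 - x3) - y1 mod 47 = 29 * (30 - 6) - 0 = 38

P + Q = (6, 38)


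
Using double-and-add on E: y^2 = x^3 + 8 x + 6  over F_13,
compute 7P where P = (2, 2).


k = 7 = 111_2 (binary, LSB first: 111)
Double-and-add from P = (2, 2):
  bit 0 = 1: acc = O + (2, 2) = (2, 2)
  bit 1 = 1: acc = (2, 2) + (8, 7) = (12, 7)
  bit 2 = 1: acc = (12, 7) + (9, 1) = (9, 12)

7P = (9, 12)


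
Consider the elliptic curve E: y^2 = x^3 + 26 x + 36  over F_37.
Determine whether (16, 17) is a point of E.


Check whether y^2 = x^3 + 26 x + 36 (mod 37) for (x, y) = (16, 17).
LHS: y^2 = 17^2 mod 37 = 30
RHS: x^3 + 26 x + 36 = 16^3 + 26*16 + 36 mod 37 = 34
LHS != RHS

No, not on the curve


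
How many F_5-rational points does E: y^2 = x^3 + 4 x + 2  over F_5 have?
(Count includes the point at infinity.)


For each x in F_5, count y with y^2 = x^3 + 4 x + 2 mod 5:
  x = 3: RHS = 1, y in [1, 4]  -> 2 point(s)
Affine points: 2. Add the point at infinity: total = 3.

#E(F_5) = 3


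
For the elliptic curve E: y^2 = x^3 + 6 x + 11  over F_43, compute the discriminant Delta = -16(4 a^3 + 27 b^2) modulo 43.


4 a^3 + 27 b^2 = 4*6^3 + 27*11^2 = 864 + 3267 = 4131
Delta = -16 * (4131) = -66096
Delta mod 43 = 38

Delta = 38 (mod 43)


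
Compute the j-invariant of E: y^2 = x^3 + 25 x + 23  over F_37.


Delta = -16(4 a^3 + 27 b^2) mod 37 = 20
-1728 * (4 a)^3 = -1728 * (4*25)^3 mod 37 = 11
j = 11 * 20^(-1) mod 37 = 32

j = 32 (mod 37)


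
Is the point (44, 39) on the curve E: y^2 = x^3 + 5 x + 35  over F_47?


Check whether y^2 = x^3 + 5 x + 35 (mod 47) for (x, y) = (44, 39).
LHS: y^2 = 39^2 mod 47 = 17
RHS: x^3 + 5 x + 35 = 44^3 + 5*44 + 35 mod 47 = 40
LHS != RHS

No, not on the curve


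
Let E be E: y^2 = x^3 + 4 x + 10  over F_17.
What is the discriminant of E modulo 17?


4 a^3 + 27 b^2 = 4*4^3 + 27*10^2 = 256 + 2700 = 2956
Delta = -16 * (2956) = -47296
Delta mod 17 = 15

Delta = 15 (mod 17)


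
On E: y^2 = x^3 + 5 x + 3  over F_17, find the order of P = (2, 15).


Compute successive multiples of P until we hit O:
  1P = (2, 15)
  2P = (13, 2)
  3P = (10, 13)
  4P = (4, 11)
  5P = (15, 11)
  6P = (1, 3)
  7P = (5, 0)
  8P = (1, 14)
  ... (continuing to 14P)
  14P = O

ord(P) = 14


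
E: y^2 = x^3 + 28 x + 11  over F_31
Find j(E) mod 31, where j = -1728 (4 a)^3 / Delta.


Delta = -16(4 a^3 + 27 b^2) mod 31 = 17
-1728 * (4 a)^3 = -1728 * (4*28)^3 mod 31 = 2
j = 2 * 17^(-1) mod 31 = 22

j = 22 (mod 31)


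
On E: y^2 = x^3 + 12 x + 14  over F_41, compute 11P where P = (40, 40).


k = 11 = 1011_2 (binary, LSB first: 1101)
Double-and-add from P = (40, 40):
  bit 0 = 1: acc = O + (40, 40) = (40, 40)
  bit 1 = 1: acc = (40, 40) + (7, 20) = (31, 40)
  bit 2 = 0: acc unchanged = (31, 40)
  bit 3 = 1: acc = (31, 40) + (28, 30) = (25, 21)

11P = (25, 21)


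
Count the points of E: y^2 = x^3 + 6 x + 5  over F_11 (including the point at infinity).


For each x in F_11, count y with y^2 = x^3 + 6 x + 5 mod 11:
  x = 0: RHS = 5, y in [4, 7]  -> 2 point(s)
  x = 1: RHS = 1, y in [1, 10]  -> 2 point(s)
  x = 2: RHS = 3, y in [5, 6]  -> 2 point(s)
  x = 4: RHS = 5, y in [4, 7]  -> 2 point(s)
  x = 6: RHS = 4, y in [2, 9]  -> 2 point(s)
  x = 7: RHS = 5, y in [4, 7]  -> 2 point(s)
  x = 8: RHS = 4, y in [2, 9]  -> 2 point(s)
  x = 10: RHS = 9, y in [3, 8]  -> 2 point(s)
Affine points: 16. Add the point at infinity: total = 17.

#E(F_11) = 17


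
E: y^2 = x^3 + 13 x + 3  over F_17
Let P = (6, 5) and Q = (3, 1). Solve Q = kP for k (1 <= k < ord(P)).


Enumerate multiples of P until we hit Q = (3, 1):
  1P = (6, 5)
  2P = (3, 16)
  3P = (12, 0)
  4P = (3, 1)
Match found at i = 4.

k = 4


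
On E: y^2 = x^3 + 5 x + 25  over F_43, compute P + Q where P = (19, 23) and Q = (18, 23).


P != Q, so use the chord formula.
s = (y2 - y1) / (x2 - x1) = (0) / (42) mod 43 = 0
x3 = s^2 - x1 - x2 mod 43 = 0^2 - 19 - 18 = 6
y3 = s (x1 - x3) - y1 mod 43 = 0 * (19 - 6) - 23 = 20

P + Q = (6, 20)


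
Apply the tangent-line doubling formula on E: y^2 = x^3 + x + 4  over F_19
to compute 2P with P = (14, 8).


Doubling: s = (3 x1^2 + a) / (2 y1)
s = (3*14^2 + 1) / (2*8) mod 19 = 0
x3 = s^2 - 2 x1 mod 19 = 0^2 - 2*14 = 10
y3 = s (x1 - x3) - y1 mod 19 = 0 * (14 - 10) - 8 = 11

2P = (10, 11)


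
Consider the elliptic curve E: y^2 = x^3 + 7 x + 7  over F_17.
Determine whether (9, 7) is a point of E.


Check whether y^2 = x^3 + 7 x + 7 (mod 17) for (x, y) = (9, 7).
LHS: y^2 = 7^2 mod 17 = 15
RHS: x^3 + 7 x + 7 = 9^3 + 7*9 + 7 mod 17 = 0
LHS != RHS

No, not on the curve


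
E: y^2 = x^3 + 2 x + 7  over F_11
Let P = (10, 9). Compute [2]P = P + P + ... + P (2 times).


k = 2 = 10_2 (binary, LSB first: 01)
Double-and-add from P = (10, 9):
  bit 0 = 0: acc unchanged = O
  bit 1 = 1: acc = O + (7, 1) = (7, 1)

2P = (7, 1)


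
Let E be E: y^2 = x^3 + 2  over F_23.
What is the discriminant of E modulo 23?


4 a^3 + 27 b^2 = 4*0^3 + 27*2^2 = 0 + 108 = 108
Delta = -16 * (108) = -1728
Delta mod 23 = 20

Delta = 20 (mod 23)


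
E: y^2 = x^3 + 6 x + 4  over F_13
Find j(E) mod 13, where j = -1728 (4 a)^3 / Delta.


Delta = -16(4 a^3 + 27 b^2) mod 13 = 12
-1728 * (4 a)^3 = -1728 * (4*6)^3 mod 13 = 5
j = 5 * 12^(-1) mod 13 = 8

j = 8 (mod 13)


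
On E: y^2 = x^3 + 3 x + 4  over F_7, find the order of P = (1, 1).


Compute successive multiples of P until we hit O:
  1P = (1, 1)
  2P = (0, 2)
  3P = (0, 5)
  4P = (1, 6)
  5P = O

ord(P) = 5


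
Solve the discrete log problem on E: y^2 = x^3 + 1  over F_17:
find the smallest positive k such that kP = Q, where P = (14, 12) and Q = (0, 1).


Enumerate multiples of P until we hit Q = (0, 1):
  1P = (14, 12)
  2P = (7, 15)
  3P = (0, 16)
  4P = (1, 11)
  5P = (1, 6)
  6P = (0, 1)
Match found at i = 6.

k = 6


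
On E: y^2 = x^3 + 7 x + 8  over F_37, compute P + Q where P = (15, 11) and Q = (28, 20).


P != Q, so use the chord formula.
s = (y2 - y1) / (x2 - x1) = (9) / (13) mod 37 = 32
x3 = s^2 - x1 - x2 mod 37 = 32^2 - 15 - 28 = 19
y3 = s (x1 - x3) - y1 mod 37 = 32 * (15 - 19) - 11 = 9

P + Q = (19, 9)


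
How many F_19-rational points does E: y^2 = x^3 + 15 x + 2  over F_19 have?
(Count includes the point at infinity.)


For each x in F_19, count y with y^2 = x^3 + 15 x + 2 mod 19:
  x = 3: RHS = 17, y in [6, 13]  -> 2 point(s)
  x = 6: RHS = 4, y in [2, 17]  -> 2 point(s)
  x = 8: RHS = 7, y in [8, 11]  -> 2 point(s)
  x = 9: RHS = 11, y in [7, 12]  -> 2 point(s)
  x = 11: RHS = 16, y in [4, 15]  -> 2 point(s)
  x = 13: RHS = 0, y in [0]  -> 1 point(s)
  x = 14: RHS = 11, y in [7, 12]  -> 2 point(s)
  x = 15: RHS = 11, y in [7, 12]  -> 2 point(s)
  x = 16: RHS = 6, y in [5, 14]  -> 2 point(s)
  x = 18: RHS = 5, y in [9, 10]  -> 2 point(s)
Affine points: 19. Add the point at infinity: total = 20.

#E(F_19) = 20


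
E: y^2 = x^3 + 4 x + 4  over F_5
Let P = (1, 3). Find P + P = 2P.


Doubling: s = (3 x1^2 + a) / (2 y1)
s = (3*1^2 + 4) / (2*3) mod 5 = 2
x3 = s^2 - 2 x1 mod 5 = 2^2 - 2*1 = 2
y3 = s (x1 - x3) - y1 mod 5 = 2 * (1 - 2) - 3 = 0

2P = (2, 0)


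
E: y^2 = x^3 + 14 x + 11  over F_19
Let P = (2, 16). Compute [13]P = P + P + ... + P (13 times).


k = 13 = 1101_2 (binary, LSB first: 1011)
Double-and-add from P = (2, 16):
  bit 0 = 1: acc = O + (2, 16) = (2, 16)
  bit 1 = 0: acc unchanged = (2, 16)
  bit 2 = 1: acc = (2, 16) + (1, 11) = (3, 17)
  bit 3 = 1: acc = (3, 17) + (9, 7) = (14, 14)

13P = (14, 14)


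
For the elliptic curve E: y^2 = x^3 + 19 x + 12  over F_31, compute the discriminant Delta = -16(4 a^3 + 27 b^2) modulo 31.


4 a^3 + 27 b^2 = 4*19^3 + 27*12^2 = 27436 + 3888 = 31324
Delta = -16 * (31324) = -501184
Delta mod 31 = 24

Delta = 24 (mod 31)


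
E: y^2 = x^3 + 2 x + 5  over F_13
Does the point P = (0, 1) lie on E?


Check whether y^2 = x^3 + 2 x + 5 (mod 13) for (x, y) = (0, 1).
LHS: y^2 = 1^2 mod 13 = 1
RHS: x^3 + 2 x + 5 = 0^3 + 2*0 + 5 mod 13 = 5
LHS != RHS

No, not on the curve


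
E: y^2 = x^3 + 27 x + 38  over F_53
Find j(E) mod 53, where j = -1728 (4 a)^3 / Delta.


Delta = -16(4 a^3 + 27 b^2) mod 53 = 47
-1728 * (4 a)^3 = -1728 * (4*27)^3 mod 53 = 9
j = 9 * 47^(-1) mod 53 = 25

j = 25 (mod 53)


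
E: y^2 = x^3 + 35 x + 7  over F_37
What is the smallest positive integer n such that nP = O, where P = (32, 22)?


Compute successive multiples of P until we hit O:
  1P = (32, 22)
  2P = (7, 22)
  3P = (35, 15)
  4P = (33, 5)
  5P = (2, 23)
  6P = (0, 9)
  7P = (31, 5)
  8P = (4, 10)
  ... (continuing to 41P)
  41P = O

ord(P) = 41


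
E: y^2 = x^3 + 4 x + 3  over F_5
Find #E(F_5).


For each x in F_5, count y with y^2 = x^3 + 4 x + 3 mod 5:
  x = 2: RHS = 4, y in [2, 3]  -> 2 point(s)
Affine points: 2. Add the point at infinity: total = 3.

#E(F_5) = 3


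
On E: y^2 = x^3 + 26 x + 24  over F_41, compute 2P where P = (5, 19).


Doubling: s = (3 x1^2 + a) / (2 y1)
s = (3*5^2 + 26) / (2*19) mod 41 = 21
x3 = s^2 - 2 x1 mod 41 = 21^2 - 2*5 = 21
y3 = s (x1 - x3) - y1 mod 41 = 21 * (5 - 21) - 19 = 14

2P = (21, 14)


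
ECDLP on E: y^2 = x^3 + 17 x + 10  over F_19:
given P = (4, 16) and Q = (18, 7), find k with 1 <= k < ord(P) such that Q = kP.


Enumerate multiples of P until we hit Q = (18, 7):
  1P = (4, 16)
  2P = (17, 14)
  3P = (15, 12)
  4P = (5, 12)
  5P = (7, 15)
  6P = (6, 10)
  7P = (18, 7)
Match found at i = 7.

k = 7


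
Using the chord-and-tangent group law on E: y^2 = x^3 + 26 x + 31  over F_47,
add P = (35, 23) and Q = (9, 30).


P != Q, so use the chord formula.
s = (y2 - y1) / (x2 - x1) = (7) / (21) mod 47 = 16
x3 = s^2 - x1 - x2 mod 47 = 16^2 - 35 - 9 = 24
y3 = s (x1 - x3) - y1 mod 47 = 16 * (35 - 24) - 23 = 12

P + Q = (24, 12)


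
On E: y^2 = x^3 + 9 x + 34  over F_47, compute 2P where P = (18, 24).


Doubling: s = (3 x1^2 + a) / (2 y1)
s = (3*18^2 + 9) / (2*24) mod 47 = 41
x3 = s^2 - 2 x1 mod 47 = 41^2 - 2*18 = 0
y3 = s (x1 - x3) - y1 mod 47 = 41 * (18 - 0) - 24 = 9

2P = (0, 9)


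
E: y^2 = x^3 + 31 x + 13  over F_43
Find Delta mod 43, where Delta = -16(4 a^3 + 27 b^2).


4 a^3 + 27 b^2 = 4*31^3 + 27*13^2 = 119164 + 4563 = 123727
Delta = -16 * (123727) = -1979632
Delta mod 43 = 2

Delta = 2 (mod 43)


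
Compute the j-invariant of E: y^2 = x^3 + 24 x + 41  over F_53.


Delta = -16(4 a^3 + 27 b^2) mod 53 = 7
-1728 * (4 a)^3 = -1728 * (4*24)^3 mod 53 = 41
j = 41 * 7^(-1) mod 53 = 21

j = 21 (mod 53)


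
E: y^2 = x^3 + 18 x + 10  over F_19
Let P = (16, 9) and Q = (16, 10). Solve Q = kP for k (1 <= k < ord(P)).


Enumerate multiples of P until we hit Q = (16, 10):
  1P = (16, 9)
  2P = (17, 17)
  3P = (12, 4)
  4P = (8, 1)
  5P = (15, 11)
  6P = (11, 0)
  7P = (15, 8)
  8P = (8, 18)
  9P = (12, 15)
  10P = (17, 2)
  11P = (16, 10)
Match found at i = 11.

k = 11


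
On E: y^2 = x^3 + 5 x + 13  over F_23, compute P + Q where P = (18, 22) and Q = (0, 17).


P != Q, so use the chord formula.
s = (y2 - y1) / (x2 - x1) = (18) / (5) mod 23 = 22
x3 = s^2 - x1 - x2 mod 23 = 22^2 - 18 - 0 = 6
y3 = s (x1 - x3) - y1 mod 23 = 22 * (18 - 6) - 22 = 12

P + Q = (6, 12)


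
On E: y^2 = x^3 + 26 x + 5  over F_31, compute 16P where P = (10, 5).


k = 16 = 10000_2 (binary, LSB first: 00001)
Double-and-add from P = (10, 5):
  bit 0 = 0: acc unchanged = O
  bit 1 = 0: acc unchanged = O
  bit 2 = 0: acc unchanged = O
  bit 3 = 0: acc unchanged = O
  bit 4 = 1: acc = O + (9, 10) = (9, 10)

16P = (9, 10)


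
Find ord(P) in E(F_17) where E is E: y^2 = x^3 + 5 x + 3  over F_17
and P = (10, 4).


Compute successive multiples of P until we hit O:
  1P = (10, 4)
  2P = (1, 14)
  3P = (15, 11)
  4P = (13, 2)
  5P = (2, 2)
  6P = (4, 6)
  7P = (5, 0)
  8P = (4, 11)
  ... (continuing to 14P)
  14P = O

ord(P) = 14


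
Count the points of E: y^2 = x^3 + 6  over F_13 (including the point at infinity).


For each x in F_13, count y with y^2 = x^3 + 0 x + 6 mod 13:
  x = 2: RHS = 1, y in [1, 12]  -> 2 point(s)
  x = 5: RHS = 1, y in [1, 12]  -> 2 point(s)
  x = 6: RHS = 1, y in [1, 12]  -> 2 point(s)
Affine points: 6. Add the point at infinity: total = 7.

#E(F_13) = 7


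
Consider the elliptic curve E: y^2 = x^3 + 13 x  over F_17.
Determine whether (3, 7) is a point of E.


Check whether y^2 = x^3 + 13 x + 0 (mod 17) for (x, y) = (3, 7).
LHS: y^2 = 7^2 mod 17 = 15
RHS: x^3 + 13 x + 0 = 3^3 + 13*3 + 0 mod 17 = 15
LHS = RHS

Yes, on the curve


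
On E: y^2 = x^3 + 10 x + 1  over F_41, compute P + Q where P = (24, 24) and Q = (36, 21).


P != Q, so use the chord formula.
s = (y2 - y1) / (x2 - x1) = (38) / (12) mod 41 = 10
x3 = s^2 - x1 - x2 mod 41 = 10^2 - 24 - 36 = 40
y3 = s (x1 - x3) - y1 mod 41 = 10 * (24 - 40) - 24 = 21

P + Q = (40, 21)


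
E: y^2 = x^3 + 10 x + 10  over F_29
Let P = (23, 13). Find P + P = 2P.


Doubling: s = (3 x1^2 + a) / (2 y1)
s = (3*23^2 + 10) / (2*13) mod 29 = 9
x3 = s^2 - 2 x1 mod 29 = 9^2 - 2*23 = 6
y3 = s (x1 - x3) - y1 mod 29 = 9 * (23 - 6) - 13 = 24

2P = (6, 24)


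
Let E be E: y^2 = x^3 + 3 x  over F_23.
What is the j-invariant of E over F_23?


Delta = -16(4 a^3 + 27 b^2) mod 23 = 20
-1728 * (4 a)^3 = -1728 * (4*3)^3 mod 23 = 14
j = 14 * 20^(-1) mod 23 = 3

j = 3 (mod 23)


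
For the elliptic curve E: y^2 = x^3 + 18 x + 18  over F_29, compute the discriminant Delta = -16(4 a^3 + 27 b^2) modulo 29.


4 a^3 + 27 b^2 = 4*18^3 + 27*18^2 = 23328 + 8748 = 32076
Delta = -16 * (32076) = -513216
Delta mod 29 = 26

Delta = 26 (mod 29)


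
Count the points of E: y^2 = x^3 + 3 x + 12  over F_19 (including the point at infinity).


For each x in F_19, count y with y^2 = x^3 + 3 x + 12 mod 19:
  x = 1: RHS = 16, y in [4, 15]  -> 2 point(s)
  x = 2: RHS = 7, y in [8, 11]  -> 2 point(s)
  x = 5: RHS = 0, y in [0]  -> 1 point(s)
  x = 8: RHS = 16, y in [4, 15]  -> 2 point(s)
  x = 10: RHS = 16, y in [4, 15]  -> 2 point(s)
  x = 12: RHS = 9, y in [3, 16]  -> 2 point(s)
  x = 13: RHS = 6, y in [5, 14]  -> 2 point(s)
  x = 14: RHS = 5, y in [9, 10]  -> 2 point(s)
  x = 17: RHS = 17, y in [6, 13]  -> 2 point(s)
Affine points: 17. Add the point at infinity: total = 18.

#E(F_19) = 18


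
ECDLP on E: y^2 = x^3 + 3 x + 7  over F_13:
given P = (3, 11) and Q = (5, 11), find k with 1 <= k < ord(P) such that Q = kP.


Enumerate multiples of P until we hit Q = (5, 11):
  1P = (3, 11)
  2P = (8, 7)
  3P = (12, 4)
  4P = (10, 6)
  5P = (9, 10)
  6P = (5, 11)
Match found at i = 6.

k = 6


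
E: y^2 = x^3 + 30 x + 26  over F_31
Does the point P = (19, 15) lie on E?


Check whether y^2 = x^3 + 30 x + 26 (mod 31) for (x, y) = (19, 15).
LHS: y^2 = 15^2 mod 31 = 8
RHS: x^3 + 30 x + 26 = 19^3 + 30*19 + 26 mod 31 = 15
LHS != RHS

No, not on the curve


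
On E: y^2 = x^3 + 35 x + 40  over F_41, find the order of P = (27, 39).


Compute successive multiples of P until we hit O:
  1P = (27, 39)
  2P = (32, 12)
  3P = (21, 27)
  4P = (38, 21)
  5P = (19, 15)
  6P = (4, 30)
  7P = (0, 9)
  8P = (37, 0)
  ... (continuing to 16P)
  16P = O

ord(P) = 16


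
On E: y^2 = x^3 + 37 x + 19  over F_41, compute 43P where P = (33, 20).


k = 43 = 101011_2 (binary, LSB first: 110101)
Double-and-add from P = (33, 20):
  bit 0 = 1: acc = O + (33, 20) = (33, 20)
  bit 1 = 1: acc = (33, 20) + (18, 30) = (36, 23)
  bit 2 = 0: acc unchanged = (36, 23)
  bit 3 = 1: acc = (36, 23) + (38, 39) = (31, 17)
  bit 4 = 0: acc unchanged = (31, 17)
  bit 5 = 1: acc = (31, 17) + (34, 14) = (18, 11)

43P = (18, 11)


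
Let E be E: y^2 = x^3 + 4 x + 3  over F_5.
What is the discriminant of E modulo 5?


4 a^3 + 27 b^2 = 4*4^3 + 27*3^2 = 256 + 243 = 499
Delta = -16 * (499) = -7984
Delta mod 5 = 1

Delta = 1 (mod 5)


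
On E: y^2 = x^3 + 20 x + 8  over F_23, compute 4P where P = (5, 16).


k = 4 = 100_2 (binary, LSB first: 001)
Double-and-add from P = (5, 16):
  bit 0 = 0: acc unchanged = O
  bit 1 = 0: acc unchanged = O
  bit 2 = 1: acc = O + (15, 16) = (15, 16)

4P = (15, 16)


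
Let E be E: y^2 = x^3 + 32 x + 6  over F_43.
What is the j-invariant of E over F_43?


Delta = -16(4 a^3 + 27 b^2) mod 43 = 15
-1728 * (4 a)^3 = -1728 * (4*32)^3 mod 43 = 8
j = 8 * 15^(-1) mod 43 = 12

j = 12 (mod 43)


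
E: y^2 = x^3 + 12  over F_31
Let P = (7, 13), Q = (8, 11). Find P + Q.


P != Q, so use the chord formula.
s = (y2 - y1) / (x2 - x1) = (29) / (1) mod 31 = 29
x3 = s^2 - x1 - x2 mod 31 = 29^2 - 7 - 8 = 20
y3 = s (x1 - x3) - y1 mod 31 = 29 * (7 - 20) - 13 = 13

P + Q = (20, 13)


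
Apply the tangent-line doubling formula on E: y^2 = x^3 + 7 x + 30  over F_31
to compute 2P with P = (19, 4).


Doubling: s = (3 x1^2 + a) / (2 y1)
s = (3*19^2 + 7) / (2*4) mod 31 = 20
x3 = s^2 - 2 x1 mod 31 = 20^2 - 2*19 = 21
y3 = s (x1 - x3) - y1 mod 31 = 20 * (19 - 21) - 4 = 18

2P = (21, 18)


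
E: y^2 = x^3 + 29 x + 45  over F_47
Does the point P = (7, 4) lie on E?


Check whether y^2 = x^3 + 29 x + 45 (mod 47) for (x, y) = (7, 4).
LHS: y^2 = 4^2 mod 47 = 16
RHS: x^3 + 29 x + 45 = 7^3 + 29*7 + 45 mod 47 = 27
LHS != RHS

No, not on the curve


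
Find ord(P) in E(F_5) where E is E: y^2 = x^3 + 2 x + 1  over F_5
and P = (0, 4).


Compute successive multiples of P until we hit O:
  1P = (0, 4)
  2P = (1, 2)
  3P = (3, 2)
  4P = (3, 3)
  5P = (1, 3)
  6P = (0, 1)
  7P = O

ord(P) = 7
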